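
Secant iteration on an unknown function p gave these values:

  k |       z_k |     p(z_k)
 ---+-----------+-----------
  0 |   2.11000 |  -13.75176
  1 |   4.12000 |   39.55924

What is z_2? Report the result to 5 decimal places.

z_2 = 4.12000 − 39.55924·(4.12000 − 2.11000) / (39.55924 − (-13.75176))
   = 4.12000 − (79.5140724)/(53.3110000) = 2.6284866

2.62849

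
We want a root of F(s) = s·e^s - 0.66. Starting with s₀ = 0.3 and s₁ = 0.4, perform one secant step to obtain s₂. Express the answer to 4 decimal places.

F(0.3) = -0.255042, F(0.4) = -0.063270
s₂ = 0.400000 − (-0.063270)·(0.400000 − 0.300000) / (-0.063270 − (-0.255042)) = 0.400000 − (-0.006327)/(0.191772) = 0.432992

0.4330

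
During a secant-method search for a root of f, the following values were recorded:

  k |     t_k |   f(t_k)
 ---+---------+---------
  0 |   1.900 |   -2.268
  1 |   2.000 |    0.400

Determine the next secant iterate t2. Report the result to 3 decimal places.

t2 = 2.000 − 0.400·(2.000 − 1.900) / (0.400 − (-2.268))
   = 2.000 − (0.04000)/(2.66800) = 1.98501

1.985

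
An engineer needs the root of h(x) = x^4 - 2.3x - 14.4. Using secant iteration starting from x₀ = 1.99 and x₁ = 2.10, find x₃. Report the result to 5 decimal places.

2.09369

h(1.99) = -3.2946080, h(2.10) = 0.2181000
x₂ = 2.1000000 − 0.2181000·(2.1000000 − 1.9900000) / (0.2181000 − (-3.2946080)) = 2.1000000 − (0.0239910)/(3.5127080) = 2.0931702
h(2.0931702) = -0.0179621
x₃ = 2.0931702 − (-0.0179621)·(2.0931702 − 2.1000000) / (-0.0179621 − 0.2181000) = 2.0931702 − (0.0001227)/(-0.2360621) = 2.0936899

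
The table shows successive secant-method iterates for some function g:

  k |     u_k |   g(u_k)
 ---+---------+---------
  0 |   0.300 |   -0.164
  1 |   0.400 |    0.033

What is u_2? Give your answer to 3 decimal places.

u_2 = 0.400 − 0.033·(0.400 − 0.300) / (0.033 − (-0.164))
   = 0.400 − (0.00330)/(0.19700) = 0.38325

0.383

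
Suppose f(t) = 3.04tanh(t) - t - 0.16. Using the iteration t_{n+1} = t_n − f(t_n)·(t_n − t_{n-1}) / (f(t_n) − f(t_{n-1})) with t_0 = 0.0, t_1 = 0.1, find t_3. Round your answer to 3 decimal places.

f(0.0) = -0.16000, f(0.1) = 0.04299
t_2 = 0.10000 − 0.04299·(0.10000 − 0.00000) / (0.04299 − (-0.16000)) = 0.10000 − (0.00430)/(0.20299) = 0.07882
f(0.07882) = 0.00030
t_3 = 0.07882 − 0.00030·(0.07882 − 0.10000) / (0.00030 − 0.04299) = 0.07882 − (-0.00001)/(-0.04269) = 0.07867

0.079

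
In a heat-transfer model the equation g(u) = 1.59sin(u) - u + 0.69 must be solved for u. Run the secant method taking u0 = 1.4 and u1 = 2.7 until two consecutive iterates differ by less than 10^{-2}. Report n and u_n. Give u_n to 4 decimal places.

n = 5, u_n = 2.0790

g(1.4) = 0.856865, g(2.7) = -1.330466
u2 = 2.700000 − (-1.330466)·(1.300000)/(-2.187331) = 1.909262;  |Δ| = 0.790738
g(1.909262) = 0.280530
u3 = 1.909262 − 0.280530·(-0.790738)/(1.610996) = 2.046957;  |Δ| = 0.137695
g(2.046957) = 0.056174
u4 = 2.046957 − 0.056174·(0.137695)/(-0.224356) = 2.081433;  |Δ| = 0.034476
g(2.081433) = -0.004263
u5 = 2.081433 − (-0.004263)·(0.034476)/(-0.060437) = 2.079001;  |Δ| = 0.002432
|u5 − u4| = 0.002432 < 10^{-2}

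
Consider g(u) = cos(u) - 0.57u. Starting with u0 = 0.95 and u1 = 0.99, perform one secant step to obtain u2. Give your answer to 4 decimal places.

0.9788

g(0.95) = 0.040183, g(0.99) = -0.015610
u2 = 0.990000 − (-0.015610)·(0.990000 − 0.950000) / (-0.015610 − 0.040183) = 0.990000 − (-0.000624)/(-0.055793) = 0.978809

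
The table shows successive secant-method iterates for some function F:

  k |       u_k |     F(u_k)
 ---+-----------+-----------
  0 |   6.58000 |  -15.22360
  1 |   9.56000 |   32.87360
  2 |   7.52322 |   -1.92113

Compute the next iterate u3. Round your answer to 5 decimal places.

7.63568

u3 = 7.52322 − (-1.92113)·(7.52322 − 9.56000) / (-1.92113 − 32.87360)
   = 7.52322 − (3.9129192)/(-34.7947300) = 7.6356772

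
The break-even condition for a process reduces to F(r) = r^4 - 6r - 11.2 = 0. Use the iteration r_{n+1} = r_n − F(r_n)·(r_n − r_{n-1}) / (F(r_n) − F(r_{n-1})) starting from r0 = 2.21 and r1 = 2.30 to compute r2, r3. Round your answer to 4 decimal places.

F(2.21) = -0.605567, F(2.30) = 2.984100
r2 = 2.300000 − 2.984100·(2.300000 − 2.210000) / (2.984100 − (-0.605567)) = 2.300000 − (0.268569)/(3.589667) = 2.225183
F(2.225183) = -0.034355
r3 = 2.225183 − (-0.034355)·(2.225183 − 2.300000) / (-0.034355 − 2.984100) = 2.225183 − (0.002570)/(-3.018455) = 2.226034

2.2252, 2.2260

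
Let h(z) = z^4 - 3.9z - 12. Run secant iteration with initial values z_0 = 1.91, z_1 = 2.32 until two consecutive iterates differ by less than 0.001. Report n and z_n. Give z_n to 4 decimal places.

h(1.91) = -6.140366, h(2.32) = 7.922230
z_2 = 2.320000 − 7.922230·(0.410000)/(14.062596) = 2.089025;  |Δ| = 0.230975
h(2.089025) = -1.102493
z_3 = 2.089025 − (-1.102493)·(-0.230975)/(-9.024723) = 2.117241;  |Δ| = 0.028217
h(2.117241) = -0.162543
z_4 = 2.117241 − (-0.162543)·(0.028217)/(0.939950) = 2.122121;  |Δ| = 0.004879
h(2.122121) = 0.004312
z_5 = 2.122121 − 0.004312·(0.004879)/(0.166855) = 2.121995;  |Δ| = 0.000126
|z_5 − z_4| = 0.000126 < 0.001

n = 5, z_n = 2.1220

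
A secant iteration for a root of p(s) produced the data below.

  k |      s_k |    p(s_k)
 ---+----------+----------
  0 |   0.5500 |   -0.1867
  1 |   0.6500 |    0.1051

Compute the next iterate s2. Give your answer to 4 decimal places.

s2 = 0.6500 − 0.1051·(0.6500 − 0.5500) / (0.1051 − (-0.1867))
   = 0.6500 − (0.010510)/(0.291800) = 0.613982

0.6140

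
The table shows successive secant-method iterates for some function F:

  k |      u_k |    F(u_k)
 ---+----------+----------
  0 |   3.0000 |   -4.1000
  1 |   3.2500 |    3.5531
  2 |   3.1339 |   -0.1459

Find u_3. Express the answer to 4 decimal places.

u_3 = 3.1339 − (-0.1459)·(3.1339 − 3.2500) / (-0.1459 − 3.5531)
   = 3.1339 − (0.016939)/(-3.699000) = 3.138479

3.1385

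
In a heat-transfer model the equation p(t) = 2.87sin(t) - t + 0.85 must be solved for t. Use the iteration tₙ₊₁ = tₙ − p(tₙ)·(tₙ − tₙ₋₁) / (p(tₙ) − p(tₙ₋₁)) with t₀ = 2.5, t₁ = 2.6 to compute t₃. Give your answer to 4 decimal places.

p(2.5) = 0.067615, p(2.6) = -0.270511
t₂ = 2.600000 − (-0.270511)·(2.600000 − 2.500000) / (-0.270511 − 0.067615) = 2.600000 − (-0.027051)/(-0.338126) = 2.519997
p(2.519997) = 0.001299
t₃ = 2.519997 − 0.001299·(2.519997 − 2.600000) / (0.001299 − (-0.270511)) = 2.519997 − (-0.000104)/(0.271810) = 2.520379

2.5204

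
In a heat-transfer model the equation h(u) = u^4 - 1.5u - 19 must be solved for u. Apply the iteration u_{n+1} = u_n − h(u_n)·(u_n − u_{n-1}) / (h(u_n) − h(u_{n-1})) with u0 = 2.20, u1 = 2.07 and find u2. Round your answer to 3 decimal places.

2.170

h(2.20) = 1.12560, h(2.07) = -3.74463
u2 = 2.07000 − (-3.74463)·(2.07000 − 2.20000) / (-3.74463 − 1.12560) = 2.07000 − (0.48680)/(-4.87023) = 2.16995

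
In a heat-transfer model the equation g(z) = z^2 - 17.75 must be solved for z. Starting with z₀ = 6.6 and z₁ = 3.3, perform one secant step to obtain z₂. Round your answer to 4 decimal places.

3.9929

g(6.6) = 25.810000, g(3.3) = -6.860000
z₂ = 3.300000 − (-6.860000)·(3.300000 − 6.600000) / (-6.860000 − 25.810000) = 3.300000 − (22.638000)/(-32.670000) = 3.992929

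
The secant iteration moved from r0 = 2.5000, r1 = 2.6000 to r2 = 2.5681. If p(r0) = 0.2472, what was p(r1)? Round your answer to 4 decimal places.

-0.1158

The secant line through (2.5000, 0.2472) and (2.6000, p(r1)) crosses zero at r2 = 2.5681.
So (2.5000, 0.2472), (2.6000, p(r1)), (2.5681, 0) are collinear:
p(r1) = 0.2472 · (2.6000 − 2.5681) / (2.5000 − 2.5681) = 0.2472 · (0.031900)/(-0.068100) = -0.115796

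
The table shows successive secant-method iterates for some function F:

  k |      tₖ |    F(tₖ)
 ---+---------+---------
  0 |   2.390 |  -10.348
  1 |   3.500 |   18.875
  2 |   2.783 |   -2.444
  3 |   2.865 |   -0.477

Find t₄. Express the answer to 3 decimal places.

2.885

t₄ = 2.865 − (-0.477)·(2.865 − 2.783) / (-0.477 − (-2.444))
   = 2.865 − (-0.03911)/(1.96700) = 2.88489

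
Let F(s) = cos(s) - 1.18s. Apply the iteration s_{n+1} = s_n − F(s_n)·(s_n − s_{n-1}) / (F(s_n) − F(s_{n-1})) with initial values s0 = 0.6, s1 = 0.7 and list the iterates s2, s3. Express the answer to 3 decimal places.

F(0.6) = 0.11734, F(0.7) = -0.06116
s2 = 0.70000 − (-0.06116)·(0.70000 − 0.60000) / (-0.06116 − 0.11734) = 0.70000 − (-0.00612)/(-0.17849) = 0.66574
F(0.66574) = 0.00089
s3 = 0.66574 − 0.00089·(0.66574 − 0.70000) / (0.00089 − (-0.06116)) = 0.66574 − (-0.00003)/(0.06205) = 0.66623

0.666, 0.666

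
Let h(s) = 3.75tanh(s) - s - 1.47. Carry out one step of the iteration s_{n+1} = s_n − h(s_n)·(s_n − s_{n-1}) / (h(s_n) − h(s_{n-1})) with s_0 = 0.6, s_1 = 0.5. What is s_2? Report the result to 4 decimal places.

0.6310

h(0.6) = -0.056064, h(0.5) = -0.237061
s_2 = 0.500000 − (-0.237061)·(0.500000 − 0.600000) / (-0.237061 − (-0.056064)) = 0.500000 − (0.023706)/(-0.180997) = 0.630975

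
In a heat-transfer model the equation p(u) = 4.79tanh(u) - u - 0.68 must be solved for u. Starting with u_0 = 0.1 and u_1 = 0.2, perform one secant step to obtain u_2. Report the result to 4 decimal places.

p(0.1) = -0.302590, p(0.2) = 0.065428
u_2 = 0.200000 − 0.065428·(0.200000 − 0.100000) / (0.065428 − (-0.302590)) = 0.200000 − (0.006543)/(0.368018) = 0.182222

0.1822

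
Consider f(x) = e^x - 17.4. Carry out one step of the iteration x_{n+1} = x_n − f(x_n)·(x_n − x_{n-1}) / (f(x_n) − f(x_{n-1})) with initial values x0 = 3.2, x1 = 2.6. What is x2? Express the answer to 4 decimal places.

2.8134

f(3.2) = 7.132530, f(2.6) = -3.936262
x2 = 2.600000 − (-3.936262)·(2.600000 − 3.200000) / (-3.936262 − 7.132530) = 2.600000 − (2.361757)/(-11.068792) = 2.813371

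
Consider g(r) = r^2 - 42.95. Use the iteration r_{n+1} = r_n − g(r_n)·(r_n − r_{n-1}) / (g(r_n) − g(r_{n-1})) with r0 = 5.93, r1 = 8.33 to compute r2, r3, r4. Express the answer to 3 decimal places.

6.476, 6.544, 6.554

g(5.93) = -7.78510, g(8.33) = 26.43890
r2 = 8.33000 − 26.43890·(8.33000 − 5.93000) / (26.43890 − (-7.78510)) = 8.33000 − (63.45336)/(34.22400) = 6.47594
g(6.47594) = -1.01221
r3 = 6.47594 − (-1.01221)·(6.47594 − 8.33000) / (-1.01221 − 26.43890) = 6.47594 − (1.87669)/(-27.45111) = 6.54430
g(6.54430) = -0.12208
r4 = 6.54430 − (-0.12208)·(6.54430 − 6.47594) / (-0.12208 − (-1.01221)) = 6.54430 − (-0.00835)/(0.89013) = 6.55368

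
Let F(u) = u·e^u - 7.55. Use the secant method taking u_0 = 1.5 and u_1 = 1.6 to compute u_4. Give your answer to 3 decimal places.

F(1.5) = -0.82747, F(1.6) = 0.37485
u_2 = 1.60000 − 0.37485·(1.60000 − 1.50000) / (0.37485 − (-0.82747)) = 1.60000 − (0.03749)/(1.20232) = 1.56882
F(1.56882) = -0.01810
u_3 = 1.56882 − (-0.01810)·(1.56882 − 1.60000) / (-0.01810 − 0.37485) = 1.56882 − (0.00056)/(-0.39295) = 1.57026
F(1.57026) = -0.00037
u_4 = 1.57026 − (-0.00037)·(1.57026 − 1.56882) / (-0.00037 − (-0.01810)) = 1.57026 − (0.00000)/(0.01772) = 1.57029

1.570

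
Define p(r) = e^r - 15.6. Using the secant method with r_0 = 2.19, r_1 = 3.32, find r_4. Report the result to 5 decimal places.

2.75056

p(2.19) = -6.6647869, p(3.32) = 12.0603506
r_2 = 3.3200000 − 12.0603506·(3.3200000 − 2.1900000) / (12.0603506 − (-6.6647869)) = 3.3200000 − (13.6281961)/(18.7251374) = 2.5921978
p(2.5921978) = -2.2408999
r_3 = 2.5921978 − (-2.2408999)·(2.5921978 − 3.3200000) / (-2.2408999 − 12.0603506) = 2.5921978 − (1.6309319)/(-14.3012505) = 2.7062390
p(2.7062390) = -0.6271432
r_4 = 2.7062390 − (-0.6271432)·(2.7062390 − 2.5921978) / (-0.6271432 − (-2.2408999)) = 2.7062390 − (-0.0715202)/(1.6137567) = 2.7505581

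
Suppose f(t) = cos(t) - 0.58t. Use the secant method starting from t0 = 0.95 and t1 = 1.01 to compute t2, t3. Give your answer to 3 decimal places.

f(0.95) = 0.03068, f(1.01) = -0.05394
t2 = 1.01000 − (-0.05394)·(1.01000 − 0.95000) / (-0.05394 − 0.03068) = 1.01000 − (-0.00324)/(-0.08462) = 0.97176
f(0.97176) = 0.00023
t3 = 0.97176 − 0.00023·(0.97176 − 1.01000) / (0.00023 − (-0.05394)) = 0.97176 − (-0.00001)/(0.05417) = 0.97192

0.972, 0.972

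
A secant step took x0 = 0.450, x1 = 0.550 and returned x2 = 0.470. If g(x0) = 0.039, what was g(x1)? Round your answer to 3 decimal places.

The secant line through (0.450, 0.039) and (0.550, g(x1)) crosses zero at x2 = 0.470.
So (0.450, 0.039), (0.550, g(x1)), (0.470, 0) are collinear:
g(x1) = 0.039 · (0.550 − 0.470) / (0.450 − 0.470) = 0.039 · (0.08000)/(-0.02000) = -0.15600

-0.156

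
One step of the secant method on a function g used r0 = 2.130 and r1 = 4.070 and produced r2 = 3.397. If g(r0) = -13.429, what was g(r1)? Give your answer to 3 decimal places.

7.133

The secant line through (2.130, -13.429) and (4.070, g(r1)) crosses zero at r2 = 3.397.
So (2.130, -13.429), (4.070, g(r1)), (3.397, 0) are collinear:
g(r1) = -13.429 · (4.070 − 3.397) / (2.130 − 3.397) = -13.429 · (0.67300)/(-1.26700) = 7.13316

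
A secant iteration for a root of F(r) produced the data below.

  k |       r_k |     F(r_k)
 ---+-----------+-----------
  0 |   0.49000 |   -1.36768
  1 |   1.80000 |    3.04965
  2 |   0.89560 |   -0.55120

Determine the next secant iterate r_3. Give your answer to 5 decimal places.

r_3 = 0.89560 − (-0.55120)·(0.89560 − 1.80000) / (-0.55120 − 3.04965)
   = 0.89560 − (0.4985053)/(-3.6008500) = 1.0340410

1.03404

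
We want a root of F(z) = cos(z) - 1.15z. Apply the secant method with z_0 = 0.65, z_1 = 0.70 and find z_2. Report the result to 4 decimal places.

F(0.65) = 0.048584, F(0.70) = -0.040158
z_2 = 0.700000 − (-0.040158)·(0.700000 − 0.650000) / (-0.040158 − 0.048584) = 0.700000 − (-0.002008)/(-0.088742) = 0.677374

0.6774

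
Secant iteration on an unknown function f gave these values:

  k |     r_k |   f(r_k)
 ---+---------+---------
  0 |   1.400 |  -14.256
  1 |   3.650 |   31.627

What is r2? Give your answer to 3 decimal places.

2.099

r2 = 3.650 − 31.627·(3.650 − 1.400) / (31.627 − (-14.256))
   = 3.650 − (71.16075)/(45.88300) = 2.09908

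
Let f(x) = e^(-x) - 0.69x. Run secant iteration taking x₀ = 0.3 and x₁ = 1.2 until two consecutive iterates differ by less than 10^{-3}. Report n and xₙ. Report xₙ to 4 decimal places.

f(0.3) = 0.533818, f(1.2) = -0.526806
x₂ = 1.200000 − (-0.526806)·(0.900000)/(-1.060624) = 0.752975;  |Δ| = 0.447025
f(0.752975) = -0.048590
x₃ = 0.752975 − (-0.048590)·(-0.447025)/(0.478216) = 0.707555;  |Δ| = 0.045420
f(0.707555) = 0.004635
x₄ = 0.707555 − 0.004635·(-0.045420)/(0.053225) = 0.711510;  |Δ| = 0.003955
f(0.711510) = -0.000040
x₅ = 0.711510 − (-0.000040)·(0.003955)/(-0.004675) = 0.711477;  |Δ| = 0.000034
|x₅ − x₄| = 0.000034 < 10^{-3}

n = 5, xₙ = 0.7115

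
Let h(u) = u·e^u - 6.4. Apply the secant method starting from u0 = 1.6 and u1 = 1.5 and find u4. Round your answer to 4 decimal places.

1.4706

h(1.6) = 1.524852, h(1.5) = 0.322534
u2 = 1.500000 − 0.322534·(1.500000 − 1.600000) / (0.322534 − 1.524852) = 1.500000 − (-0.032253)/(-1.202318) = 1.473174
h(1.473174) = 0.027549
u3 = 1.473174 − 0.027549·(1.473174 − 1.500000) / (0.027549 − 0.322534) = 1.473174 − (-0.000739)/(-0.294985) = 1.470669
h(1.470669) = 0.000563
u4 = 1.470669 − 0.000563·(1.470669 − 1.473174) / (0.000563 − 0.027549) = 1.470669 − (-0.000001)/(-0.026986) = 1.470616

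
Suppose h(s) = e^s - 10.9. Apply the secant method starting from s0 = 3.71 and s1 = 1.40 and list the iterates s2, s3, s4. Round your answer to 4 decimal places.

h(3.71) = 29.953807, h(1.40) = -6.844800
s2 = 1.400000 − (-6.844800)·(1.400000 − 3.710000) / (-6.844800 − 29.953807) = 1.400000 − (15.811488)/(-36.798607) = 1.829676
h(1.829676) = -4.668131
s3 = 1.829676 − (-4.668131)·(1.829676 − 1.400000) / (-4.668131 − (-6.844800)) = 1.829676 − (-2.005785)/(2.176669) = 2.751169
h(2.751169) = 4.760933
s4 = 2.751169 − 4.760933·(2.751169 − 1.829676) / (4.760933 − (-4.668131)) = 2.751169 − (4.387166)/(9.429064) = 2.285888

1.8297, 2.7512, 2.2859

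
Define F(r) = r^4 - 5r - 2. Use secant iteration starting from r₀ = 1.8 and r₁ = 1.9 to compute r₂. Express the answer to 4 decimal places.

1.8247

F(1.8) = -0.502400, F(1.9) = 1.532100
r₂ = 1.900000 − 1.532100·(1.900000 − 1.800000) / (1.532100 − (-0.502400)) = 1.900000 − (0.153210)/(2.034500) = 1.824694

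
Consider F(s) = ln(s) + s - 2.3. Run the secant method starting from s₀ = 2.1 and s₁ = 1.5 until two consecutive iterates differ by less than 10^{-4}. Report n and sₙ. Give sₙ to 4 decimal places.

n = 5, sₙ = 1.7439

F(2.1) = 0.541937, F(1.5) = -0.394535
s₂ = 1.500000 − (-0.394535)·(-0.600000)/(-0.936472) = 1.752779;  |Δ| = 0.252779
F(1.752779) = 0.013982
s₃ = 1.752779 − 0.013982·(0.252779)/(0.408517) = 1.744128;  |Δ| = 0.008652
F(1.744128) = 0.000382
s₄ = 1.744128 − 0.000382·(-0.008652)/(-0.013600) = 1.743885;  |Δ| = 0.000243
F(1.743885) = 0.000000
s₅ = 1.743885 − 0.000000·(-0.000243)/(-0.000382) = 1.743885;  |Δ| = 0.000000
|s₅ − s₄| = 0.000000 < 10^{-4}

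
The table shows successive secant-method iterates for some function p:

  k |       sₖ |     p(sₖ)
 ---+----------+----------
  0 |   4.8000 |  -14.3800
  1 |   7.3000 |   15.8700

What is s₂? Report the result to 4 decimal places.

s₂ = 7.3000 − 15.8700·(7.3000 − 4.8000) / (15.8700 − (-14.3800))
   = 7.3000 − (39.675000)/(30.250000) = 5.988430

5.9884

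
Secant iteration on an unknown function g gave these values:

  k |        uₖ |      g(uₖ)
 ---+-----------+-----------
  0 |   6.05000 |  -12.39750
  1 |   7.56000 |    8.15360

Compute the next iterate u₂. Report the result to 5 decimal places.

6.96091

u₂ = 7.56000 − 8.15360·(7.56000 − 6.05000) / (8.15360 − (-12.39750))
   = 7.56000 − (12.3119360)/(20.5511000) = 6.9609111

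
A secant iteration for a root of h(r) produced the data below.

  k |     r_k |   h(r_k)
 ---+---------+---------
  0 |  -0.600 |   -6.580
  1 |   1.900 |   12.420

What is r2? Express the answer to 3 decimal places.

0.266

r2 = 1.900 − 12.420·(1.900 − (-0.600)) / (12.420 − (-6.580))
   = 1.900 − (31.05000)/(19.00000) = 0.26579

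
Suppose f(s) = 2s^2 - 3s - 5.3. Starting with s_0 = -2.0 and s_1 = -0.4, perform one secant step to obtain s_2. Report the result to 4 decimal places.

f(-2.0) = 8.700000, f(-0.4) = -3.780000
s_2 = -0.400000 − (-3.780000)·(-0.400000 − (-2.000000)) / (-3.780000 − 8.700000) = -0.400000 − (-6.048000)/(-12.480000) = -0.884615

-0.8846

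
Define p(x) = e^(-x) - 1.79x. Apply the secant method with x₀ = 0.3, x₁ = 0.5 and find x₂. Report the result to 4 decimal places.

p(0.3) = 0.203818, p(0.5) = -0.288469
x₂ = 0.500000 − (-0.288469)·(0.500000 − 0.300000) / (-0.288469 − 0.203818) = 0.500000 − (-0.057694)/(-0.492288) = 0.382805

0.3828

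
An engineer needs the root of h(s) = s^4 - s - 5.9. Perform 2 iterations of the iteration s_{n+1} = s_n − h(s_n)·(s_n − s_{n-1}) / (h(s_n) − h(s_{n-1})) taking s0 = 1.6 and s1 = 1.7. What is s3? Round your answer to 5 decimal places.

h(1.6) = -0.9464000, h(1.7) = 0.7521000
s2 = 1.7000000 − 0.7521000·(1.7000000 − 1.6000000) / (0.7521000 − (-0.9464000)) = 1.7000000 − (0.0752100)/(1.6985000) = 1.6557198
h(1.6557198) = -0.0404025
s3 = 1.6557198 − (-0.0404025)·(1.6557198 − 1.7000000) / (-0.0404025 − 0.7521000) = 1.6557198 − (0.0017890)/(-0.7925025) = 1.6579772

1.65798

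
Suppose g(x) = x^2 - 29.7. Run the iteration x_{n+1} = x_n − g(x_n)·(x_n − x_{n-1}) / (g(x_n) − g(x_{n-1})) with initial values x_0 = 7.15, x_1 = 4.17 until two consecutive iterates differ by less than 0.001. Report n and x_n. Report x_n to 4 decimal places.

g(7.15) = 21.422500, g(4.17) = -12.311100
x_2 = 4.170000 − (-12.311100)·(-2.980000)/(-33.733600) = 5.257553;  |Δ| = 1.087553
g(5.257553) = -2.058136
x_3 = 5.257553 − (-2.058136)·(1.087553)/(10.252964) = 5.475864;  |Δ| = 0.218311
g(5.475864) = 0.285084
x_4 = 5.475864 − 0.285084·(0.218311)/(2.343221) = 5.449303;  |Δ| = 0.026560
g(5.449303) = -0.005093
x_5 = 5.449303 − (-0.005093)·(-0.026560)/(-0.290177) = 5.449770;  |Δ| = 0.000466
|x_5 − x_4| = 0.000466 < 0.001

n = 5, x_n = 5.4498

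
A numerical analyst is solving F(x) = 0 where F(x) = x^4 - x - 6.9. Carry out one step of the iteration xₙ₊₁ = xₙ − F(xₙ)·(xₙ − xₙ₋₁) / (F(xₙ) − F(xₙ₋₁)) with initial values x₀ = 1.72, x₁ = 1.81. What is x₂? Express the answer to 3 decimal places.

1.714

F(1.72) = 0.13213, F(1.81) = 2.02283
x₂ = 1.81000 − 2.02283·(1.81000 − 1.72000) / (2.02283 − 0.13213) = 1.81000 − (0.18205)/(1.89070) = 1.71371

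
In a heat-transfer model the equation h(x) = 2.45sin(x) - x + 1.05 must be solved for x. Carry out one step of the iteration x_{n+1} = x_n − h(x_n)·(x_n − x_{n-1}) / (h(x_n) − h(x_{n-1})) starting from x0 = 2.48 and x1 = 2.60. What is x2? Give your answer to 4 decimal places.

h(2.48) = 0.075217, h(2.60) = -0.287022
x2 = 2.600000 − (-0.287022)·(2.600000 − 2.480000) / (-0.287022 − 0.075217) = 2.600000 − (-0.034443)/(-0.362239) = 2.504917

2.5049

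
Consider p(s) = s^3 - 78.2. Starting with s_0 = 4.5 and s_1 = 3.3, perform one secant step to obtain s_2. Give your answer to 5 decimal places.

p(4.5) = 12.9250000, p(3.3) = -42.2630000
s_2 = 3.3000000 − (-42.2630000)·(3.3000000 − 4.5000000) / (-42.2630000 − 12.9250000) = 3.3000000 − (50.7156000)/(-55.1880000) = 4.2189606

4.21896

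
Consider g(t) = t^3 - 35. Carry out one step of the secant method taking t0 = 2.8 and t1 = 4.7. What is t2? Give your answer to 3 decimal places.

3.103

g(2.8) = -13.04800, g(4.7) = 68.82300
t2 = 4.70000 − 68.82300·(4.70000 − 2.80000) / (68.82300 − (-13.04800)) = 4.70000 − (130.76370)/(81.87100) = 3.10281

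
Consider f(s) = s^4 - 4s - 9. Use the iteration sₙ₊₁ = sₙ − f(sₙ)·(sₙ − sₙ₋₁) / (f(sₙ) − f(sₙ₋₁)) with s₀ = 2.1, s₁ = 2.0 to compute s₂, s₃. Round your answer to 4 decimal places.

f(2.1) = 2.048100, f(2.0) = -1.000000
s₂ = 2.000000 − (-1.000000)·(2.000000 − 2.100000) / (-1.000000 − 2.048100) = 2.000000 − (0.100000)/(-3.048100) = 2.032807
f(2.032807) = -0.055280
s₃ = 2.032807 − (-0.055280)·(2.032807 − 2.000000) / (-0.055280 − (-1.000000)) = 2.032807 − (-0.001814)/(0.944720) = 2.034727

2.0328, 2.0347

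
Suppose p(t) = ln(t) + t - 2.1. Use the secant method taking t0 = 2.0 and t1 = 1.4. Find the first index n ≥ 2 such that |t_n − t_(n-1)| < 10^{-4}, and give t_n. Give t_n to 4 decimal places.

n = 5, t_n = 1.6185

p(2.0) = 0.593147, p(1.4) = -0.363528
t2 = 1.400000 − (-0.363528)·(-0.600000)/(-0.956675) = 1.627995;  |Δ| = 0.227995
p(1.627995) = 0.015343
t3 = 1.627995 − 0.015343·(0.227995)/(0.378871) = 1.618761;  |Δ| = 0.009233
p(1.618761) = 0.000422
t4 = 1.618761 − 0.000422·(-0.009233)/(-0.014921) = 1.618500;  |Δ| = 0.000261
p(1.618500) = 0.000000
t5 = 1.618500 − 0.000000·(-0.000261)/(-0.000423) = 1.618500;  |Δ| = 0.000000
|t5 − t4| = 0.000000 < 10^{-4}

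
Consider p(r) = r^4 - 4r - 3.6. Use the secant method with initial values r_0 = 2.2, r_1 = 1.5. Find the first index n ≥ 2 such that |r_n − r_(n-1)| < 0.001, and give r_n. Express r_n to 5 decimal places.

n = 6, r_n = 1.81541

p(2.2) = 11.0256000, p(1.5) = -4.5375000
r_2 = 1.5000000 − (-4.5375000)·(-0.7000000)/(-15.5631000) = 1.7040885;  |Δ| = 0.2040885
p(1.7040885) = -1.9836162
r_3 = 1.7040885 − (-1.9836162)·(0.2040885)/(2.5538838) = 1.8626052;  |Δ| = 0.1585167
p(1.8626052) = 0.9856096
r_4 = 1.8626052 − 0.9856096·(0.1585167)/(2.9692258) = 1.8099869;  |Δ| = 0.0526183
p(1.8099869) = -0.1074262
r_5 = 1.8099869 − (-0.1074262)·(-0.0526183)/(-1.0930359) = 1.8151584;  |Δ| = 0.0051715
p(1.8151584) = -0.0049265
r_6 = 1.8151584 − (-0.0049265)·(0.0051715)/(0.1024998) = 1.8154070;  |Δ| = 0.0002486
|r_6 − r_5| = 0.0002486 < 0.001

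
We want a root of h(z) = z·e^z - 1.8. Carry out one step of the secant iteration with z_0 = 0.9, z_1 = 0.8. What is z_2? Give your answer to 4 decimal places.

0.8045

h(0.9) = 0.413643, h(0.8) = -0.019567
z_2 = 0.800000 − (-0.019567)·(0.800000 − 0.900000) / (-0.019567 − 0.413643) = 0.800000 − (0.001957)/(-0.433210) = 0.804517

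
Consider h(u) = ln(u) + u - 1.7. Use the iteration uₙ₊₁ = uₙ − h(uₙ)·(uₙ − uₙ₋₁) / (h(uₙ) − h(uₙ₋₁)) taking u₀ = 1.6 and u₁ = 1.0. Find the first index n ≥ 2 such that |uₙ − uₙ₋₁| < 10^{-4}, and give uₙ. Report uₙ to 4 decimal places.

h(1.6) = 0.370004, h(1.0) = -0.700000
u₂ = 1.000000 − (-0.700000)·(-0.600000)/(-1.070004) = 1.392522;  |Δ| = 0.392522
h(1.392522) = 0.023639
u₃ = 1.392522 − 0.023639·(0.392522)/(0.723639) = 1.379700;  |Δ| = 0.012822
h(1.379700) = 0.001566
u₄ = 1.379700 − 0.001566·(-0.012822)/(-0.022073) = 1.378790;  |Δ| = 0.000910
h(1.378790) = -0.000003
u₅ = 1.378790 − (-0.000003)·(-0.000910)/(-0.001569) = 1.378792;  |Δ| = 0.000002
|u₅ − u₄| = 0.000002 < 10^{-4}

n = 5, uₙ = 1.3788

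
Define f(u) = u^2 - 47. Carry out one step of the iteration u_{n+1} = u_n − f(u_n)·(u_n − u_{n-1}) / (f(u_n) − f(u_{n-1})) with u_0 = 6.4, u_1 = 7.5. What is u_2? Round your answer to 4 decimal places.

f(6.4) = -6.040000, f(7.5) = 9.250000
u_2 = 7.500000 − 9.250000·(7.500000 − 6.400000) / (9.250000 − (-6.040000)) = 7.500000 − (10.175000)/(15.290000) = 6.834532

6.8345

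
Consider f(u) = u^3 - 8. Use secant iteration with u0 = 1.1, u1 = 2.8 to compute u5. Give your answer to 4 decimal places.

1.9985

f(1.1) = -6.669000, f(2.8) = 13.952000
u2 = 2.800000 − 13.952000·(2.800000 − 1.100000) / (13.952000 − (-6.669000)) = 2.800000 − (23.718400)/(20.621000) = 1.649794
f(1.649794) = -3.509558
u3 = 1.649794 − (-3.509558)·(1.649794 − 2.800000) / (-3.509558 − 13.952000) = 1.649794 − (4.036715)/(-17.461558) = 1.880971
f(1.880971) = -1.345025
u4 = 1.880971 − (-1.345025)·(1.880971 − 1.649794) / (-1.345025 − (-3.509558)) = 1.880971 − (-0.310939)/(2.164533) = 2.024623
f(2.024623) = 0.299129
u5 = 2.024623 − 0.299129·(2.024623 − 1.880971) / (0.299129 − (-1.345025)) = 2.024623 − (0.042971)/(1.644155) = 1.998488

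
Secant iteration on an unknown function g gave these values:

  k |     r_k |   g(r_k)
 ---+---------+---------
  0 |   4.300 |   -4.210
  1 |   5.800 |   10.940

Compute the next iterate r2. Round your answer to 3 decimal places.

r2 = 5.800 − 10.940·(5.800 − 4.300) / (10.940 − (-4.210))
   = 5.800 − (16.41000)/(15.15000) = 4.71683

4.717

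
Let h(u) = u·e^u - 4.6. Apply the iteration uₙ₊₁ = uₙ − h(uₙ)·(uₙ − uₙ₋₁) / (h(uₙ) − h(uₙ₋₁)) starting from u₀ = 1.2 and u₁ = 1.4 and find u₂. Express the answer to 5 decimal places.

h(1.2) = -0.6158597, h(1.4) = 1.0772800
u₂ = 1.4000000 − 1.0772800·(1.4000000 − 1.2000000) / (1.0772800 − (-0.6158597)) = 1.4000000 − (0.2154560)/(1.6931396) = 1.2727477

1.27275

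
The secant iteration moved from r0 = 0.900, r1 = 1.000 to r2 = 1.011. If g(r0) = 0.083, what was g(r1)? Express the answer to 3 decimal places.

0.008

The secant line through (0.900, 0.083) and (1.000, g(r1)) crosses zero at r2 = 1.011.
So (0.900, 0.083), (1.000, g(r1)), (1.011, 0) are collinear:
g(r1) = 0.083 · (1.000 − 1.011) / (0.900 − 1.011) = 0.083 · (-0.01100)/(-0.11100) = 0.00823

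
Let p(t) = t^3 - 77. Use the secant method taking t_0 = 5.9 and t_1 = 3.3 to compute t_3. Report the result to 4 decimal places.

p(5.9) = 128.379000, p(3.3) = -41.063000
t_2 = 3.300000 − (-41.063000)·(3.300000 − 5.900000) / (-41.063000 − 128.379000) = 3.300000 − (106.763800)/(-169.442000) = 3.930091
p(3.930091) = -16.297348
t_3 = 3.930091 − (-16.297348)·(3.930091 − 3.300000) / (-16.297348 − (-41.063000)) = 3.930091 − (-10.268805)/(24.765652) = 4.344730

4.3447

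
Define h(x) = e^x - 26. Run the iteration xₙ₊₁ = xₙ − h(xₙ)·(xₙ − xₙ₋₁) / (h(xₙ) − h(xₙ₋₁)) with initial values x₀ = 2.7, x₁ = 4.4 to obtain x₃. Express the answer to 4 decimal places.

3.1271

h(2.7) = -11.120268, h(4.4) = 55.450869
x₂ = 4.400000 − 55.450869·(4.400000 − 2.700000) / (55.450869 − (-11.120268)) = 4.400000 − (94.266477)/(66.571137) = 2.983974
h(2.983974) = -6.233793
x₃ = 2.983974 − (-6.233793)·(2.983974 − 4.400000) / (-6.233793 − 55.450869) = 2.983974 − (8.827215)/(-61.684662) = 3.127076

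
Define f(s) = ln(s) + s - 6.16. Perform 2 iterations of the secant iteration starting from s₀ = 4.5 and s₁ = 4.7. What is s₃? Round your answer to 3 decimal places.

f(4.5) = -0.15592, f(4.7) = 0.08756
s₂ = 4.70000 − 0.08756·(4.70000 − 4.50000) / (0.08756 − (-0.15592)) = 4.70000 − (0.01751)/(0.24349) = 4.62808
f(4.62808) = 0.00022
s₃ = 4.62808 − 0.00022·(4.62808 − 4.70000) / (0.00022 − 0.08756) = 4.62808 − (-0.00002)/(-0.08735) = 4.62790

4.628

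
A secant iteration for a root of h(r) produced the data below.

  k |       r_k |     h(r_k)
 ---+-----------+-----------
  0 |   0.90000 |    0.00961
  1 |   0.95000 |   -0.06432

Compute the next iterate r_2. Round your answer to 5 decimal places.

r_2 = 0.95000 − (-0.06432)·(0.95000 − 0.90000) / (-0.06432 − 0.00961)
   = 0.95000 − (-0.0032160)/(-0.0739300) = 0.9064994

0.90650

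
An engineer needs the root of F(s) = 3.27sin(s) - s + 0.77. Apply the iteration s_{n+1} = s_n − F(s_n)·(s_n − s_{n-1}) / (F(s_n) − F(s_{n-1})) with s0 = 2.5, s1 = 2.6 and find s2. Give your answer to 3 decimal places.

2.561

F(2.5) = 0.22700, F(2.6) = -0.14431
s2 = 2.60000 − (-0.14431)·(2.60000 − 2.50000) / (-0.14431 − 0.22700) = 2.60000 − (-0.01443)/(-0.37131) = 2.56114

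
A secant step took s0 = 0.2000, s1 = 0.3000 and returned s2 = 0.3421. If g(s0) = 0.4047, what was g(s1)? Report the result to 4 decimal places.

The secant line through (0.2000, 0.4047) and (0.3000, g(s1)) crosses zero at s2 = 0.3421.
So (0.2000, 0.4047), (0.3000, g(s1)), (0.3421, 0) are collinear:
g(s1) = 0.4047 · (0.3000 − 0.3421) / (0.2000 − 0.3421) = 0.4047 · (-0.042100)/(-0.142100) = 0.119901

0.1199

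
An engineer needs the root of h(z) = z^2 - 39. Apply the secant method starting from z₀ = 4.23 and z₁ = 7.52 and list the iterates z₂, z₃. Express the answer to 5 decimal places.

6.02635, 6.22442

h(4.23) = -21.1071000, h(7.52) = 17.5504000
z₂ = 7.5200000 − 17.5504000·(7.5200000 − 4.2300000) / (17.5504000 − (-21.1071000)) = 7.5200000 − (57.7408160)/(38.6575000) = 6.0263489
h(6.0263489) = -2.6831185
z₃ = 6.0263489 − (-2.6831185)·(6.0263489 − 7.5200000) / (-2.6831185 − 17.5504000) = 6.0263489 − (4.0076428)/(-20.2335185) = 6.2244184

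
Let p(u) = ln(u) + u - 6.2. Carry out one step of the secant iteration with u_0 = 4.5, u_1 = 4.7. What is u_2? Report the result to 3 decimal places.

p(4.5) = -0.19592, p(4.7) = 0.04756
u_2 = 4.70000 − 0.04756·(4.70000 − 4.50000) / (0.04756 − (-0.19592)) = 4.70000 − (0.00951)/(0.24349) = 4.66093

4.661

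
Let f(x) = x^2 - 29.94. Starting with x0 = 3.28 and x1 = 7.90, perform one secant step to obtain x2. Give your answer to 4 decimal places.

4.9957

f(3.28) = -19.181600, f(7.90) = 32.470000
x2 = 7.900000 − 32.470000·(7.900000 − 3.280000) / (32.470000 − (-19.181600)) = 7.900000 − (150.011400)/(51.651600) = 4.995707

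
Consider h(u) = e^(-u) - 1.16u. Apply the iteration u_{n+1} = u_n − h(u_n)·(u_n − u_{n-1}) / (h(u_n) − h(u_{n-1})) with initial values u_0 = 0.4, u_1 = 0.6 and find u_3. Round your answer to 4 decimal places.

h(0.4) = 0.206320, h(0.6) = -0.147188
u_2 = 0.600000 − (-0.147188)·(0.600000 − 0.400000) / (-0.147188 − 0.206320) = 0.600000 − (-0.029438)/(-0.353508) = 0.516727
h(0.516727) = -0.002934
u_3 = 0.516727 − (-0.002934)·(0.516727 − 0.600000) / (-0.002934 − (-0.147188)) = 0.516727 − (0.000244)/(0.144254) = 0.515033

0.5150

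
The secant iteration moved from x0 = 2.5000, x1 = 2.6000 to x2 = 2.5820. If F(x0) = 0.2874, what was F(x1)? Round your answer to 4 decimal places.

The secant line through (2.5000, 0.2874) and (2.6000, F(x1)) crosses zero at x2 = 2.5820.
So (2.5000, 0.2874), (2.6000, F(x1)), (2.5820, 0) are collinear:
F(x1) = 0.2874 · (2.6000 − 2.5820) / (2.5000 − 2.5820) = 0.2874 · (0.018000)/(-0.082000) = -0.063088

-0.0631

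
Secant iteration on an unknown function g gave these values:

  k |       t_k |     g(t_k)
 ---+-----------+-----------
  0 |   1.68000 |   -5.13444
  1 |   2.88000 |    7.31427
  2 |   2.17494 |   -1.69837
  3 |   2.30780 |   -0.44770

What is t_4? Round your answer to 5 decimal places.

t_4 = 2.30780 − (-0.44770)·(2.30780 − 2.17494) / (-0.44770 − (-1.69837))
   = 2.30780 − (-0.0594814)/(1.2506700) = 2.3553596

2.35536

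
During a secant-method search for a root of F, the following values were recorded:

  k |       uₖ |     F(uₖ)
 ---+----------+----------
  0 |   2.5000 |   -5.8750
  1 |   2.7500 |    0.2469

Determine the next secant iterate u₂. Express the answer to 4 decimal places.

u₂ = 2.7500 − 0.2469·(2.7500 − 2.5000) / (0.2469 − (-5.8750))
   = 2.7500 − (0.061725)/(6.121900) = 2.739917

2.7399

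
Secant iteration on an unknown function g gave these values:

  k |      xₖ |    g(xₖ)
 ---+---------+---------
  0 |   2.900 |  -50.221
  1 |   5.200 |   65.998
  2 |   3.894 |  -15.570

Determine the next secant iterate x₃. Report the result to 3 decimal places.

x₃ = 3.894 − (-15.570)·(3.894 − 5.200) / (-15.570 − 65.998)
   = 3.894 − (20.33442)/(-81.56800) = 4.14329

4.143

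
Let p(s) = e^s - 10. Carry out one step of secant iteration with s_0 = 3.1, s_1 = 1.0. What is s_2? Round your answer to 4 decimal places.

1.7850

p(3.1) = 12.197951, p(1.0) = -7.281718
s_2 = 1.000000 − (-7.281718)·(1.000000 − 3.100000) / (-7.281718 − 12.197951) = 1.000000 − (15.291608)/(-19.479669) = 1.785003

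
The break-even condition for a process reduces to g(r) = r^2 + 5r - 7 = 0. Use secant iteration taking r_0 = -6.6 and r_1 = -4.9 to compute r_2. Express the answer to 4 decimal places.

-6.0523

g(-6.6) = 3.560000, g(-4.9) = -7.490000
r_2 = -4.900000 − (-7.490000)·(-4.900000 − (-6.600000)) / (-7.490000 − 3.560000) = -4.900000 − (-12.733000)/(-11.050000) = -6.052308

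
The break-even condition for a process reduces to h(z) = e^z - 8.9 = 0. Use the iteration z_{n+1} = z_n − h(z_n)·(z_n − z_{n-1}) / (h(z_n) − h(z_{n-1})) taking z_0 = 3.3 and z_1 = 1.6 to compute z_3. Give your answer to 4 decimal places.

2.2823

h(3.3) = 18.212639, h(1.6) = -3.946968
z_2 = 1.600000 − (-3.946968)·(1.600000 − 3.300000) / (-3.946968 − 18.212639) = 1.600000 − (6.709845)/(-22.159606) = 1.902796
h(1.902796) = -2.195384
z_3 = 1.902796 − (-2.195384)·(1.902796 − 1.600000) / (-2.195384 − (-3.946968)) = 1.902796 − (-0.664754)/(1.751583) = 2.282312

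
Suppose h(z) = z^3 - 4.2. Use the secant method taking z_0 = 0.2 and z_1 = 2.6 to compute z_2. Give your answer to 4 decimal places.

h(0.2) = -4.192000, h(2.6) = 13.376000
z_2 = 2.600000 − 13.376000·(2.600000 − 0.200000) / (13.376000 − (-4.192000)) = 2.600000 − (32.102400)/(17.568000) = 0.772678

0.7727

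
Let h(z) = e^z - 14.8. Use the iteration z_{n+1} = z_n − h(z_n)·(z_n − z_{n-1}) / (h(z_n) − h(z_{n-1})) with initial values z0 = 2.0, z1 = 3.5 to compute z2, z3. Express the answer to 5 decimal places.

h(2.0) = -7.4109439, h(3.5) = 18.3154520
z2 = 3.5000000 − 18.3154520·(3.5000000 − 2.0000000) / (18.3154520 − (-7.4109439)) = 3.5000000 − (27.4731779)/(25.7263959) = 2.4321016
h(2.4321016) = -3.4172214
z3 = 2.4321016 − (-3.4172214)·(2.4321016 − 3.5000000) / (-3.4172214 − 18.3154520) = 2.4321016 − (3.6492454)/(-21.7326734) = 2.6000167

2.43210, 2.60002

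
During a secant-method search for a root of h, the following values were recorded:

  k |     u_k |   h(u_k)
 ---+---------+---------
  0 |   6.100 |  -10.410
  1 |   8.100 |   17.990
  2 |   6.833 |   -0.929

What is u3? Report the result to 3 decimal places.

u3 = 6.833 − (-0.929)·(6.833 − 8.100) / (-0.929 − 17.990)
   = 6.833 − (1.17704)/(-18.91900) = 6.89521

6.895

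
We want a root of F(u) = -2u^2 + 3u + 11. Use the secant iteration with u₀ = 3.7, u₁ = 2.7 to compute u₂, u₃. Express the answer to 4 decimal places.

F(3.7) = -5.280000, F(2.7) = 4.520000
u₂ = 2.700000 − 4.520000·(2.700000 − 3.700000) / (4.520000 − (-5.280000)) = 2.700000 − (-4.520000)/(9.800000) = 3.161224
F(3.161224) = 0.496993
u₃ = 3.161224 − 0.496993·(3.161224 − 2.700000) / (0.496993 − 4.520000) = 3.161224 − (0.229225)/(-4.023007) = 3.218203

3.1612, 3.2182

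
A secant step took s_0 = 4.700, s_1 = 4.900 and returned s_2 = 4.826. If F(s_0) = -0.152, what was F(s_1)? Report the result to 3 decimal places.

0.089

The secant line through (4.700, -0.152) and (4.900, F(s_1)) crosses zero at s_2 = 4.826.
So (4.700, -0.152), (4.900, F(s_1)), (4.826, 0) are collinear:
F(s_1) = -0.152 · (4.900 − 4.826) / (4.700 − 4.826) = -0.152 · (0.07400)/(-0.12600) = 0.08927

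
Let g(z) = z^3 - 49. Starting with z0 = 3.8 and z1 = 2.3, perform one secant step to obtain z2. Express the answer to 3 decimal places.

g(3.8) = 5.87200, g(2.3) = -36.83300
z2 = 2.30000 − (-36.83300)·(2.30000 − 3.80000) / (-36.83300 − 5.87200) = 2.30000 − (55.24950)/(-42.70500) = 3.59375

3.594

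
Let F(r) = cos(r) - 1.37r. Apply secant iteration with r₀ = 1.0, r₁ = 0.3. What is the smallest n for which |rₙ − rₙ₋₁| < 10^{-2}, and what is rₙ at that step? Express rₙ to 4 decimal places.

n = 4, rₙ = 0.6017

F(1.0) = -0.829698, F(0.3) = 0.544336
r₂ = 0.300000 − 0.544336·(-0.700000)/(1.374034) = 0.577312;  |Δ| = 0.277312
F(0.577312) = 0.047016
r₃ = 0.577312 − 0.047016·(0.277312)/(-0.497320) = 0.603528;  |Δ| = 0.026217
F(0.603528) = -0.003495
r₄ = 0.603528 − (-0.003495)·(0.026217)/(-0.050512) = 0.601714;  |Δ| = 0.001814
|r₄ − r₃| = 0.001814 < 10^{-2}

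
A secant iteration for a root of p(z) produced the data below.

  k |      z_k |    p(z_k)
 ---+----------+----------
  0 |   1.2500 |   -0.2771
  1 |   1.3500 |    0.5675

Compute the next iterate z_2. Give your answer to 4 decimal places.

z_2 = 1.3500 − 0.5675·(1.3500 − 1.2500) / (0.5675 − (-0.2771))
   = 1.3500 − (0.056750)/(0.844600) = 1.282808

1.2828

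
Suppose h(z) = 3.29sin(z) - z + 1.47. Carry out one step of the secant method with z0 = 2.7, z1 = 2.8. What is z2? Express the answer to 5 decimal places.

h(2.7) = 0.1760798, h(2.8) = -0.2278890
z2 = 2.8000000 − (-0.2278890)·(2.8000000 − 2.7000000) / (-0.2278890 − 0.1760798) = 2.8000000 − (-0.0227889)/(-0.4039688) = 2.7435875

2.74359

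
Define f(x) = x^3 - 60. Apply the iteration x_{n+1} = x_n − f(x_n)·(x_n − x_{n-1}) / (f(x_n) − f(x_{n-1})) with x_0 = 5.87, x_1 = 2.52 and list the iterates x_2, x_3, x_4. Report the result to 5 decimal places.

f(5.87) = 142.2620030, f(2.52) = -43.9969920
x_2 = 2.5200000 − (-43.9969920)·(2.5200000 − 5.8700000) / (-43.9969920 − 142.2620030) = 2.5200000 − (147.3899232)/(-186.2589950) = 3.3113171
f(3.3113171) = -23.6920017
x_3 = 3.3113171 − (-23.6920017)·(3.3113171 − 2.5200000) / (-23.6920017 − (-43.9969920)) = 3.3113171 − (-18.7478855)/(20.3049903) = 4.2346313
f(4.2346313) = 15.9358393
x_4 = 4.2346313 − 15.9358393·(4.2346313 − 3.3113171) / (15.9358393 − (-23.6920017)) = 4.2346313 − (14.7137865)/(39.6278411) = 3.8633320

3.31132, 4.23463, 3.86333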